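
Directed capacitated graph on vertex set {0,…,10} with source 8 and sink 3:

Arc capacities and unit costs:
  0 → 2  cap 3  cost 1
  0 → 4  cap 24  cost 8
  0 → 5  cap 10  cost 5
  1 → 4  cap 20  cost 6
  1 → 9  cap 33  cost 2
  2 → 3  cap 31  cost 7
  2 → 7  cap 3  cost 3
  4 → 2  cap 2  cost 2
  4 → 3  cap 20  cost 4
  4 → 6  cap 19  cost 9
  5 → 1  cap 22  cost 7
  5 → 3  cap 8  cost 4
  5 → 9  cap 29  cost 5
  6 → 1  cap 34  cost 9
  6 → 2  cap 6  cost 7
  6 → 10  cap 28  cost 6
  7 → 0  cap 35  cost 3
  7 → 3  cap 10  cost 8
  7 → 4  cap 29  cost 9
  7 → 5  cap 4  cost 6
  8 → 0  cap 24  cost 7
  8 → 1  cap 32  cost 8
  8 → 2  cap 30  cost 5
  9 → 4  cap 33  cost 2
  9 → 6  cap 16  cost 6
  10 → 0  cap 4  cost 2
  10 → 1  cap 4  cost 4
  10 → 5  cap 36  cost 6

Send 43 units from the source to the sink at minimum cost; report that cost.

shortest-cost path #1: 8→2→3 push 30 @ unit cost 12 (adds 360)
shortest-cost path #2: 8→0→2→3 push 1 @ unit cost 15 (adds 15)
shortest-cost path #3: 8→0→5→3 push 8 @ unit cost 16 (adds 128)
shortest-cost path #4: 8→1→9→4→3 push 4 @ unit cost 16 (adds 64)
total cost = 567

Minimum cost for 43 units: 567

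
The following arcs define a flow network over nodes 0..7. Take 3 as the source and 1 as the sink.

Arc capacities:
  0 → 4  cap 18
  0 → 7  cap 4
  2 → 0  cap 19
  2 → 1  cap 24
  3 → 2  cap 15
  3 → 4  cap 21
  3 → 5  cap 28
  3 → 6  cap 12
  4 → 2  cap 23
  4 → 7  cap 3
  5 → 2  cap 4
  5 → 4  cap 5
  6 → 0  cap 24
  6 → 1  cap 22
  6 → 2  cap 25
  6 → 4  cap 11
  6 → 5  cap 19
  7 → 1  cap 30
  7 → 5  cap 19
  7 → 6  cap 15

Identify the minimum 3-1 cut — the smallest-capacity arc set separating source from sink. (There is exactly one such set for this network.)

augment #1: 3→2→1 push 15
augment #2: 3→6→1 push 12
augment #3: 3→4→2→1 push 9
augment #4: 3→4→7→1 push 3
augment #5: 3→4→2→0→7→1 push 4
max flow = 43; residual-reachable set from 3 gives S-side
cut edges (S→T): {(0,7), (2,1), (3,6), (4,7)} total cap 43

Min-cut arcs: {(0,7), (2,1), (3,6), (4,7)} (total capacity 43)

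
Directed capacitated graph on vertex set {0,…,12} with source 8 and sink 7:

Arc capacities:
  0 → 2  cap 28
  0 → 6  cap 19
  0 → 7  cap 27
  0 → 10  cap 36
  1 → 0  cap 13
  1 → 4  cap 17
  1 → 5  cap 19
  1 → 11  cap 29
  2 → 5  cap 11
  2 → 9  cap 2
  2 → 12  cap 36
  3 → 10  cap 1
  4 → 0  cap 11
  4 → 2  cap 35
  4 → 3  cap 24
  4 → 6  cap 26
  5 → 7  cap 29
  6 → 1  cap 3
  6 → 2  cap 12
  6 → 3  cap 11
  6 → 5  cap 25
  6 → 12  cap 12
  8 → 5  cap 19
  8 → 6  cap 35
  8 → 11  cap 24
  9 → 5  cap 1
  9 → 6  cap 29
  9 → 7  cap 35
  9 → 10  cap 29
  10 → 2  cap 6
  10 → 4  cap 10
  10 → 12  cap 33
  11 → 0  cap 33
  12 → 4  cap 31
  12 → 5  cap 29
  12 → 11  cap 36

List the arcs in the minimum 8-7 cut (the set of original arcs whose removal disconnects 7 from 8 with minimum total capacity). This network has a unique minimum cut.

Min-cut arcs: {(0,7), (2,9), (5,7)} (total capacity 58)

augment #1: 8→5→7 push 19
augment #2: 8→6→5→7 push 10
augment #3: 8→11→0→7 push 24
augment #4: 8→6→1→0→7 push 3
augment #5: 8→6→2→9→7 push 2
max flow = 58; residual-reachable set from 8 gives S-side
cut edges (S→T): {(0,7), (2,9), (5,7)} total cap 58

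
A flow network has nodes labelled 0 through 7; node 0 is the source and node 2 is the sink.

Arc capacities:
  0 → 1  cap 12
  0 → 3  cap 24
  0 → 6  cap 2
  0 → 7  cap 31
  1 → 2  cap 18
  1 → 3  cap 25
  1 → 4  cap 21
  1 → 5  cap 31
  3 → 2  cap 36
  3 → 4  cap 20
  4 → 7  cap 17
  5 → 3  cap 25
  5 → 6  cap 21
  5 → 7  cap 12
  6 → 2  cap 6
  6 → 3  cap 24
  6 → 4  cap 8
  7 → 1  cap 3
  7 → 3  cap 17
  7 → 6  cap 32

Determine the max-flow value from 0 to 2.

augment #1: 0→1→2 bottleneck 12, total now 12
augment #2: 0→3→2 bottleneck 24, total now 36
augment #3: 0→6→2 bottleneck 2, total now 38
augment #4: 0→7→1→2 bottleneck 3, total now 41
augment #5: 0→7→3→2 bottleneck 12, total now 53
augment #6: 0→7→6→2 bottleneck 4, total now 57

Maximum flow value: 57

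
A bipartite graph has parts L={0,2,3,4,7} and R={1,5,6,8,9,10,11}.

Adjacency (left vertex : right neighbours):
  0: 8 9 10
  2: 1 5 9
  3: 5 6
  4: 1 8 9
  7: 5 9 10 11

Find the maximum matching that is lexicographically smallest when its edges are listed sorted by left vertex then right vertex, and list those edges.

|M| = 5 (so the lex-smallest maximum matching has 5 edges)
process left vertices in ascending order; for each, take the smallest-labelled available neighbour that still permits 5 edges overall, or leave it unmatched if none does
lex-smallest matching: {0-8, 2-1, 3-5, 4-9, 7-10}

Lex-smallest maximum matching: {(0,8), (2,1), (3,5), (4,9), (7,10)}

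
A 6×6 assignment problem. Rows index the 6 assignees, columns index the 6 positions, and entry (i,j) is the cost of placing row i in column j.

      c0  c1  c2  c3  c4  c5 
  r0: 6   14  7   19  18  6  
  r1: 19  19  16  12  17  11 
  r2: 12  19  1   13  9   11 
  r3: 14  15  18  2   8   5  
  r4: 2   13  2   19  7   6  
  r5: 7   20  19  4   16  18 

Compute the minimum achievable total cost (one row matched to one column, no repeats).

Minimum assignment cost: 40

one of 2 optimal assignments: row0→col1 (cost 14), row1→col5 (cost 11), row2→col2 (cost 1), row3→col4 (cost 8), row4→col0 (cost 2), row5→col3 (cost 4)
total = 14 + 11 + 1 + 8 + 2 + 4 = 40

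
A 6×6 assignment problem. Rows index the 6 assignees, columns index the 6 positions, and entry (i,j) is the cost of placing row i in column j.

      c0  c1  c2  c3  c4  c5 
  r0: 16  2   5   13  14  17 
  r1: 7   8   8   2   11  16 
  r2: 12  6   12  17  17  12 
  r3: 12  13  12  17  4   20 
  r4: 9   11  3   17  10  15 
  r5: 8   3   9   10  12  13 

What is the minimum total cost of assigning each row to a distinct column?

optimal assignment: row0→col1 (cost 2), row1→col3 (cost 2), row2→col5 (cost 12), row3→col4 (cost 4), row4→col2 (cost 3), row5→col0 (cost 8)
total = 2 + 2 + 12 + 4 + 3 + 8 = 31

Minimum assignment cost: 31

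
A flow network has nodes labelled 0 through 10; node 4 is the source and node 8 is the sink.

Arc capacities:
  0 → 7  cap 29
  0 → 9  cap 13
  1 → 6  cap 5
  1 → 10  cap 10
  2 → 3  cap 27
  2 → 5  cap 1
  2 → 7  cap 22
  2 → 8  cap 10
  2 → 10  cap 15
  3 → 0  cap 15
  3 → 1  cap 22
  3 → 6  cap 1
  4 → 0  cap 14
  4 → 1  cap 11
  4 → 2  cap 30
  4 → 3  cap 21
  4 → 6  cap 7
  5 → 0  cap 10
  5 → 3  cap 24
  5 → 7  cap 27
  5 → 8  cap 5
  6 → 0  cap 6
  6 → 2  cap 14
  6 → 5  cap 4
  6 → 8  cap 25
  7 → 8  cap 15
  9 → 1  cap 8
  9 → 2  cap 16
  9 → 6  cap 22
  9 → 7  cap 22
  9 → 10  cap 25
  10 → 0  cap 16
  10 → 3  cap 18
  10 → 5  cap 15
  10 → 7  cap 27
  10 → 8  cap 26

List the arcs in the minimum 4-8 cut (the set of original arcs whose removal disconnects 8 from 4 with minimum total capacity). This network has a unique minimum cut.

augment #1: 4→2→8 push 10
augment #2: 4→6→8 push 7
augment #3: 4→0→7→8 push 14
augment #4: 4→1→6→8 push 5
augment #5: 4→1→10→8 push 6
augment #6: 4→2→5→8 push 1
augment #7: 4→2→7→8 push 1
augment #8: 4→2→10→8 push 15
augment #9: 4→3→6→8 push 1
augment #10: 4→3→1→10→8 push 4
augment #11: 4→3→0→9→6→8 push 12
augment #12: 4→3→0→9→10→8 push 1
max flow = 77; residual-reachable set from 4 gives S-side
cut edges (S→T): {(0,9), (1,6), (1,10), (2,5), (2,8), (2,10), (3,6), (4,6), (7,8)} total cap 77

Min-cut arcs: {(0,9), (1,6), (1,10), (2,5), (2,8), (2,10), (3,6), (4,6), (7,8)} (total capacity 77)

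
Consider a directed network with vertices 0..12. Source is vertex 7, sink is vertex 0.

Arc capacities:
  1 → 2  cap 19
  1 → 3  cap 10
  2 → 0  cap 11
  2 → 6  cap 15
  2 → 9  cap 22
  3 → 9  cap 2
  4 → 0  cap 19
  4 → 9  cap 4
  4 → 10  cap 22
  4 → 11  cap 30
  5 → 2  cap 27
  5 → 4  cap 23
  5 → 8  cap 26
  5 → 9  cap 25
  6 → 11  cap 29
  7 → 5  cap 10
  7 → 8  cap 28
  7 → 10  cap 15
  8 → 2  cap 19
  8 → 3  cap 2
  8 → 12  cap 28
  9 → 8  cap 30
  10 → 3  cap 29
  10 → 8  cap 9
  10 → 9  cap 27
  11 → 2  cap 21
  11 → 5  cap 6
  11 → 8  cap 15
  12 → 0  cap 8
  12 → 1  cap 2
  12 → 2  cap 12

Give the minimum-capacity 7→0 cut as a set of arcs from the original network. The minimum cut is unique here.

augment #1: 7→5→2→0 push 10
augment #2: 7→8→2→0 push 1
augment #3: 7→8→12→0 push 8
augment #4: 7→8→2→5→4→0 push 10
augment #5: 7→8→2→6→11→5→4→0 push 6
max flow = 35; residual-reachable set from 7 gives S-side
cut edges (S→T): {(2,0), (7,5), (11,5), (12,0)} total cap 35

Min-cut arcs: {(2,0), (7,5), (11,5), (12,0)} (total capacity 35)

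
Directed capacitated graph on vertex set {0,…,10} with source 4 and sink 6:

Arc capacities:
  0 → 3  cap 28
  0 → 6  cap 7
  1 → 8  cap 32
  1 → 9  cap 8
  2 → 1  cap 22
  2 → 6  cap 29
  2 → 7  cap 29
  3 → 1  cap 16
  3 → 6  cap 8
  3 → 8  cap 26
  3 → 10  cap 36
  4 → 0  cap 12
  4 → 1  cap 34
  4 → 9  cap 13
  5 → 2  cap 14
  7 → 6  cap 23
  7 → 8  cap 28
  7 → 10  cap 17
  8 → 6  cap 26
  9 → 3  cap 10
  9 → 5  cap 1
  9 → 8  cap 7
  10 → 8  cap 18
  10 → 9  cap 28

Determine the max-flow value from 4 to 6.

augment #1: 4→0→6 bottleneck 7, total now 7
augment #2: 4→0→3→6 bottleneck 5, total now 12
augment #3: 4→1→8→6 bottleneck 26, total now 38
augment #4: 4→9→3→6 bottleneck 3, total now 41
augment #5: 4→9→5→2→6 bottleneck 1, total now 42

Maximum flow value: 42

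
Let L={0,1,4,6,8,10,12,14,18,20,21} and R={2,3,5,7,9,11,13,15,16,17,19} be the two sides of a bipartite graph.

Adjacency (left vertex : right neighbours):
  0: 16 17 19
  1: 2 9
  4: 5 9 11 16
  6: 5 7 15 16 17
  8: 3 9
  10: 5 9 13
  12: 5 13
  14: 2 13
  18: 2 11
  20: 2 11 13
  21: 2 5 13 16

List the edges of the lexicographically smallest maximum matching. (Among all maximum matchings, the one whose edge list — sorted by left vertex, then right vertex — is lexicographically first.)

Lex-smallest maximum matching: {(0,17), (1,2), (4,5), (6,7), (8,3), (10,9), (12,13), (18,11), (21,16)}

|M| = 9 (so the lex-smallest maximum matching has 9 edges)
process left vertices in ascending order; for each, take the smallest-labelled available neighbour that still permits 9 edges overall, or leave it unmatched if none does
lex-smallest matching: {0-17, 1-2, 4-5, 6-7, 8-3, 10-9, 12-13, 18-11, 21-16}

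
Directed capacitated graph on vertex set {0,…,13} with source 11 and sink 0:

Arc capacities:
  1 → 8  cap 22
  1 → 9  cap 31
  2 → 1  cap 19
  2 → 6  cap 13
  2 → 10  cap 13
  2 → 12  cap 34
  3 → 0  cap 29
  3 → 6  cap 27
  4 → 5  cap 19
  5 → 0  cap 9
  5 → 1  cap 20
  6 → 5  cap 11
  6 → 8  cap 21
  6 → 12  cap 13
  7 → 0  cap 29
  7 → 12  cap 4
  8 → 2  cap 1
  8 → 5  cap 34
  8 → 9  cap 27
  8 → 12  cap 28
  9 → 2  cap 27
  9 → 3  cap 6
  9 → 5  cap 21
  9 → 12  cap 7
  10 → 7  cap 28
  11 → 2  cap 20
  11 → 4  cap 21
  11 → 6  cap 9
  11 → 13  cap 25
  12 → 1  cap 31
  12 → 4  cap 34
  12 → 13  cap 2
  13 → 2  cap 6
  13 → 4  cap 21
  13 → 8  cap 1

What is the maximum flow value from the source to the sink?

augment #1: 11→4→5→0 bottleneck 9, total now 9
augment #2: 11→2→10→7→0 bottleneck 13, total now 22
augment #3: 11→2→1→9→3→0 bottleneck 6, total now 28

Maximum flow value: 28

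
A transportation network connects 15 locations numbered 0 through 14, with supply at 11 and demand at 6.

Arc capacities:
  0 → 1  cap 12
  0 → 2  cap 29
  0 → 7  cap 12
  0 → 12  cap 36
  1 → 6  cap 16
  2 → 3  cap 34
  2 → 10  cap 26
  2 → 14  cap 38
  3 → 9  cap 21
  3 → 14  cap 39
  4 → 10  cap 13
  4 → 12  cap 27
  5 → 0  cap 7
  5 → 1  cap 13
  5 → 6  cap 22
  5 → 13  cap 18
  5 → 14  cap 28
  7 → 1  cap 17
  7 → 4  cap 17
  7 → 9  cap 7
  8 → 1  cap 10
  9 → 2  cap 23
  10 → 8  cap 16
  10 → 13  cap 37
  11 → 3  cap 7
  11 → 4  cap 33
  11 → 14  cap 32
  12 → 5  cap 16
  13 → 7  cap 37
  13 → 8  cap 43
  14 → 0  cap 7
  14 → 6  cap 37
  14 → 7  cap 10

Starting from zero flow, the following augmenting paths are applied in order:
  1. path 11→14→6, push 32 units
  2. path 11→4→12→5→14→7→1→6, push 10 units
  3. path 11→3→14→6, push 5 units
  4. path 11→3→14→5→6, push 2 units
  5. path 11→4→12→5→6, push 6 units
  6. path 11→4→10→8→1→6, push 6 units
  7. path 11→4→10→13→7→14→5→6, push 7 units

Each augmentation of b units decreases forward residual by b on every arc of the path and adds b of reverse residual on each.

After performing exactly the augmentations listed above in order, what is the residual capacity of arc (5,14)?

after path 1 (11→14→6, push 32): res(5,14)=28
after path 2 (11→4→12→5→14→7→1→6, push 10): res(5,14)=18
after path 3 (11→3→14→6, push 5): res(5,14)=18
after path 4 (11→3→14→5→6, push 2): res(5,14)=20
after path 5 (11→4→12→5→6, push 6): res(5,14)=20
after path 6 (11→4→10→8→1→6, push 6): res(5,14)=20
after path 7 (11→4→10→13→7→14→5→6, push 7): res(5,14)=27

Residual capacity of (5,14): 27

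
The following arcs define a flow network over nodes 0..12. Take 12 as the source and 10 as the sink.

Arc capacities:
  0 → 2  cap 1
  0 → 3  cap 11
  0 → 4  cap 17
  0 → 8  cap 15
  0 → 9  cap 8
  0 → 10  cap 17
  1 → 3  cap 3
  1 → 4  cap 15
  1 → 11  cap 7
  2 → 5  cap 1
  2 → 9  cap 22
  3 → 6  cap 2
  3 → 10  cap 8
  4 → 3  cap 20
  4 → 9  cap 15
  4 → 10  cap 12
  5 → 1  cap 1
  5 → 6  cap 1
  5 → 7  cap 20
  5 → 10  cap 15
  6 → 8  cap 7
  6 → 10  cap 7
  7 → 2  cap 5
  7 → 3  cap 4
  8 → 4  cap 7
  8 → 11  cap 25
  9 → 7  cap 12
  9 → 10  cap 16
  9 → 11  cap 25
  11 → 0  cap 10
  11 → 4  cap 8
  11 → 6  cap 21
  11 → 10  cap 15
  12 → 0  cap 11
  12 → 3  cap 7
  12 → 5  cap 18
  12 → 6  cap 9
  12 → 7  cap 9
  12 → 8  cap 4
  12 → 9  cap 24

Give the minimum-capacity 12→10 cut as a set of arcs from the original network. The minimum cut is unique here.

Min-cut arcs: {(3,6), (3,10), (5,1), (5,6), (5,10), (7,2), (12,0), (12,6), (12,8), (12,9)} (total capacity 80)

augment #1: 12→0→10 push 11
augment #2: 12→3→10 push 7
augment #3: 12→5→10 push 15
augment #4: 12→6→10 push 7
augment #5: 12→9→10 push 16
augment #6: 12→7→3→10 push 1
augment #7: 12→8→4→10 push 4
augment #8: 12→9→11→10 push 8
augment #9: 12→5→1→4→10 push 1
augment #10: 12→6→8→4→10 push 2
augment #11: 12→5→6→8→4→10 push 1
augment #12: 12→7→2→9→11→10 push 5
augment #13: 12→7→3→6→8→11→10 push 2
max flow = 80; residual-reachable set from 12 gives S-side
cut edges (S→T): {(3,6), (3,10), (5,1), (5,6), (5,10), (7,2), (12,0), (12,6), (12,8), (12,9)} total cap 80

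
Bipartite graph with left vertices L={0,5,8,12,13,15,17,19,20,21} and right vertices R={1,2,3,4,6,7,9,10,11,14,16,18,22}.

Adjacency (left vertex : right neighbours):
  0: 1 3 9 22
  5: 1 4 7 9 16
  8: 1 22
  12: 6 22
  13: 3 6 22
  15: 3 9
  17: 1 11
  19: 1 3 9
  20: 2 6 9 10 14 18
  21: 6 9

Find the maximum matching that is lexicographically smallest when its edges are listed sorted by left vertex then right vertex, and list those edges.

Lex-smallest maximum matching: {(0,1), (5,4), (8,22), (12,6), (13,3), (15,9), (17,11), (20,2)}

|M| = 8 (so the lex-smallest maximum matching has 8 edges)
process left vertices in ascending order; for each, take the smallest-labelled available neighbour that still permits 8 edges overall, or leave it unmatched if none does
lex-smallest matching: {0-1, 5-4, 8-22, 12-6, 13-3, 15-9, 17-11, 20-2}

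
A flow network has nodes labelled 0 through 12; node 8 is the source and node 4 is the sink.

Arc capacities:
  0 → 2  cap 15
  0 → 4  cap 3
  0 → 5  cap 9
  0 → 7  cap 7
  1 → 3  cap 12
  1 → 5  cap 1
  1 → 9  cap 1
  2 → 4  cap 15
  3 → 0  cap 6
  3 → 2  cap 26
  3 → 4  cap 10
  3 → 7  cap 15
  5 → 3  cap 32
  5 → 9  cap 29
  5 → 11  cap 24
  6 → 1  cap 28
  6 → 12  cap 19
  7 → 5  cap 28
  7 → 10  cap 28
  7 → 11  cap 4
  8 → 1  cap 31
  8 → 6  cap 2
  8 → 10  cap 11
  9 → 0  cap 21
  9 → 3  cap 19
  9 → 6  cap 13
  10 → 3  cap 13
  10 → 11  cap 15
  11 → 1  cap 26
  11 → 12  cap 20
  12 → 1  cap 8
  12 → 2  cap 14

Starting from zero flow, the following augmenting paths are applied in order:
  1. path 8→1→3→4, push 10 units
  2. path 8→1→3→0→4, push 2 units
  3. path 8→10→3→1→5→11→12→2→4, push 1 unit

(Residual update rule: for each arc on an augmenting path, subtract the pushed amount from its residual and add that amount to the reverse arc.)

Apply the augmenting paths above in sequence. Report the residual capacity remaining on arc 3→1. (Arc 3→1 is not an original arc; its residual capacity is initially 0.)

Residual capacity of (3,1): 11

after path 1 (8→1→3→4, push 10): res(3,1)=10
after path 2 (8→1→3→0→4, push 2): res(3,1)=12
after path 3 (8→10→3→1→5→11→12→2→4, push 1): res(3,1)=11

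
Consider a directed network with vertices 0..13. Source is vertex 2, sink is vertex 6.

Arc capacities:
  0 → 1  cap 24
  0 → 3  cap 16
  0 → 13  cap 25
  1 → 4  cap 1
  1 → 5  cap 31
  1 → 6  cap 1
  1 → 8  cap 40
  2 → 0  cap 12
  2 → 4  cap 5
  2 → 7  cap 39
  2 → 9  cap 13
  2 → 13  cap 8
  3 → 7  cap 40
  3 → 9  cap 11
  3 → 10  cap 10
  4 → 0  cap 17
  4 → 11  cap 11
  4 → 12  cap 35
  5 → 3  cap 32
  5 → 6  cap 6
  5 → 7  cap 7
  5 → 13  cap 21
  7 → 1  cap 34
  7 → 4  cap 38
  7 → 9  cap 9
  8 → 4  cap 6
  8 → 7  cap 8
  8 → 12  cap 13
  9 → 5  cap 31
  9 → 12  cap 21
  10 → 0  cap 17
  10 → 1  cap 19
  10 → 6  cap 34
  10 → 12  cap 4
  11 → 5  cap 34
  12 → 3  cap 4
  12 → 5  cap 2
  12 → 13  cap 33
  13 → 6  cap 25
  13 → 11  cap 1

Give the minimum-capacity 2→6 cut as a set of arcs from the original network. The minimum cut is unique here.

augment #1: 2→13→6 push 8
augment #2: 2→0→1→6 push 1
augment #3: 2→0→13→6 push 11
augment #4: 2→9→5→6 push 6
augment #5: 2→4→0→13→6 push 5
augment #6: 2→9→5→13→6 push 1
augment #7: 2→9→5→3→10→6 push 6
augment #8: 2→7→1→0→3→10→6 push 1
augment #9: 2→7→1→5→3→10→6 push 3
max flow = 42; residual-reachable set from 2 gives S-side
cut edges (S→T): {(1,6), (3,10), (5,6), (13,6)} total cap 42

Min-cut arcs: {(1,6), (3,10), (5,6), (13,6)} (total capacity 42)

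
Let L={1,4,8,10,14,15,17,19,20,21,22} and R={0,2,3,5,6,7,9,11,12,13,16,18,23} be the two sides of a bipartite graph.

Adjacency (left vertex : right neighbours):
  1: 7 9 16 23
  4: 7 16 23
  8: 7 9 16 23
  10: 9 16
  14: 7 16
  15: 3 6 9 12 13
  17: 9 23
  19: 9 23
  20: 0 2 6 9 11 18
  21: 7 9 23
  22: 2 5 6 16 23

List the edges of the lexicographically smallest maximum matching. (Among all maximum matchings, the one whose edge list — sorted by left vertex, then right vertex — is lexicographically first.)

|M| = 7 (so the lex-smallest maximum matching has 7 edges)
process left vertices in ascending order; for each, take the smallest-labelled available neighbour that still permits 7 edges overall, or leave it unmatched if none does
lex-smallest matching: {1-7, 4-16, 8-9, 15-3, 17-23, 20-0, 22-2}

Lex-smallest maximum matching: {(1,7), (4,16), (8,9), (15,3), (17,23), (20,0), (22,2)}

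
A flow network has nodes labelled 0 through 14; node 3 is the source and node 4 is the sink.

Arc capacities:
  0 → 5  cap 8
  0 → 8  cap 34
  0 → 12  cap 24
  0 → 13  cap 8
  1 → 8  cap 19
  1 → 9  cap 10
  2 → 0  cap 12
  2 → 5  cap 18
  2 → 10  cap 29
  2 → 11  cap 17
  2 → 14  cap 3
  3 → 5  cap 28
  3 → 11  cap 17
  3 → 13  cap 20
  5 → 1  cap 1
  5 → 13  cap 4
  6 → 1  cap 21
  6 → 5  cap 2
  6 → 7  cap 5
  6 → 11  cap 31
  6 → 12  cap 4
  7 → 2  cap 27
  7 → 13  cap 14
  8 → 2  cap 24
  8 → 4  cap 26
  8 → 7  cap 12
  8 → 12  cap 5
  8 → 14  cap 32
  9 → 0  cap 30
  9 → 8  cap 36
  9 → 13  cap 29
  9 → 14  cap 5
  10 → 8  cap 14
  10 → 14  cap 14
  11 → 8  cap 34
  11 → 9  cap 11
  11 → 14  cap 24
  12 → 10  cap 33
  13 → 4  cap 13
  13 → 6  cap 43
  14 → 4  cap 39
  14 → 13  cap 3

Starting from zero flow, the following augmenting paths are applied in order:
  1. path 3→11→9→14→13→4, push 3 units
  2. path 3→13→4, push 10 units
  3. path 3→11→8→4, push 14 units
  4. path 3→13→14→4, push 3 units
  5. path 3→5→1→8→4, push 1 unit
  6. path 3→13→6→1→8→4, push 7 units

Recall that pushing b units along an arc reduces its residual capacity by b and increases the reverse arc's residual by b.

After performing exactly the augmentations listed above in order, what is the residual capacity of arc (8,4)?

after path 1 (3→11→9→14→13→4, push 3): res(8,4)=26
after path 2 (3→13→4, push 10): res(8,4)=26
after path 3 (3→11→8→4, push 14): res(8,4)=12
after path 4 (3→13→14→4, push 3): res(8,4)=12
after path 5 (3→5→1→8→4, push 1): res(8,4)=11
after path 6 (3→13→6→1→8→4, push 7): res(8,4)=4

Residual capacity of (8,4): 4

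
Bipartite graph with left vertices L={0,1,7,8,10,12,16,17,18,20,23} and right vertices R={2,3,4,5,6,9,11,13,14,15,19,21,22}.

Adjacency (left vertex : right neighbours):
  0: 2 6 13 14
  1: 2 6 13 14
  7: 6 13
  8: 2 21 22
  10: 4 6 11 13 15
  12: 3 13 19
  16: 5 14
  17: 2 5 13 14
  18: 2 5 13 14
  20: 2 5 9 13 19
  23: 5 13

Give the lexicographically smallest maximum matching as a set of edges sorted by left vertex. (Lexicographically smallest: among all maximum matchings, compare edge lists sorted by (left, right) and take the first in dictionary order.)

|M| = 9 (so the lex-smallest maximum matching has 9 edges)
process left vertices in ascending order; for each, take the smallest-labelled available neighbour that still permits 9 edges overall, or leave it unmatched if none does
lex-smallest matching: {0-2, 1-6, 7-13, 8-21, 10-4, 12-3, 16-5, 17-14, 20-9}

Lex-smallest maximum matching: {(0,2), (1,6), (7,13), (8,21), (10,4), (12,3), (16,5), (17,14), (20,9)}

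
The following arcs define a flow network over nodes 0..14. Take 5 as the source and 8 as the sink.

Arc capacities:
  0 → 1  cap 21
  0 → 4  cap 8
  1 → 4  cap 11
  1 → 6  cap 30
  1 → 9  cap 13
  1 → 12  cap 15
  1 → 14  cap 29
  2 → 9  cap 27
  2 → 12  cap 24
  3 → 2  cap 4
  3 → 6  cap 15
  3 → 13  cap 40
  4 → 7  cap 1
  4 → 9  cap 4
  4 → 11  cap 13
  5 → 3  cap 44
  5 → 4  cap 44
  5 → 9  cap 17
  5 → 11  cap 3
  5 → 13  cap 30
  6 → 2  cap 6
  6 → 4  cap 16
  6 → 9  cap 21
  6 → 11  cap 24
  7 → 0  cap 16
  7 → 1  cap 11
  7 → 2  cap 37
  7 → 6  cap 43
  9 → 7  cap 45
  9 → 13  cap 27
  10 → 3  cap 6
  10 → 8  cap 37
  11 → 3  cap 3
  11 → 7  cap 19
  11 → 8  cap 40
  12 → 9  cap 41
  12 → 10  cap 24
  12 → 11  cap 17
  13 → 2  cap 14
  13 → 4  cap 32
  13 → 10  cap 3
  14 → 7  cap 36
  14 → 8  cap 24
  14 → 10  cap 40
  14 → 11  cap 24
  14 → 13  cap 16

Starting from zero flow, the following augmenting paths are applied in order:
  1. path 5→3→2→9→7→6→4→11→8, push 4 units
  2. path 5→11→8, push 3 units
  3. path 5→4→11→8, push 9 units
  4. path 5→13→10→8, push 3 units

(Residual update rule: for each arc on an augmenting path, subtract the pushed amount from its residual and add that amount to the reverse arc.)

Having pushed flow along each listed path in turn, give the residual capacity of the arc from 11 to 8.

Residual capacity of (11,8): 24

after path 1 (5→3→2→9→7→6→4→11→8, push 4): res(11,8)=36
after path 2 (5→11→8, push 3): res(11,8)=33
after path 3 (5→4→11→8, push 9): res(11,8)=24
after path 4 (5→13→10→8, push 3): res(11,8)=24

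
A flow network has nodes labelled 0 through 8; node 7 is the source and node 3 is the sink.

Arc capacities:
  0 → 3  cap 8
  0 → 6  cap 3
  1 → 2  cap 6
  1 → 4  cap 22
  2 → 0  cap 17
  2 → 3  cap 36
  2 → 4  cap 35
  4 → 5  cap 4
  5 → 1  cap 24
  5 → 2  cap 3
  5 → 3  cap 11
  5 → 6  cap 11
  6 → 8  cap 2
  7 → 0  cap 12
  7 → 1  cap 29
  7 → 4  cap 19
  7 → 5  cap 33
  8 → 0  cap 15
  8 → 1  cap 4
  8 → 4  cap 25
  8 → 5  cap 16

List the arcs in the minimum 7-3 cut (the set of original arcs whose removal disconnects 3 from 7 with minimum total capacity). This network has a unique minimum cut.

augment #1: 7→0→3 push 8
augment #2: 7→5→3 push 11
augment #3: 7→1→2→3 push 6
augment #4: 7→5→2→3 push 3
max flow = 28; residual-reachable set from 7 gives S-side
cut edges (S→T): {(0,3), (1,2), (5,2), (5,3)} total cap 28

Min-cut arcs: {(0,3), (1,2), (5,2), (5,3)} (total capacity 28)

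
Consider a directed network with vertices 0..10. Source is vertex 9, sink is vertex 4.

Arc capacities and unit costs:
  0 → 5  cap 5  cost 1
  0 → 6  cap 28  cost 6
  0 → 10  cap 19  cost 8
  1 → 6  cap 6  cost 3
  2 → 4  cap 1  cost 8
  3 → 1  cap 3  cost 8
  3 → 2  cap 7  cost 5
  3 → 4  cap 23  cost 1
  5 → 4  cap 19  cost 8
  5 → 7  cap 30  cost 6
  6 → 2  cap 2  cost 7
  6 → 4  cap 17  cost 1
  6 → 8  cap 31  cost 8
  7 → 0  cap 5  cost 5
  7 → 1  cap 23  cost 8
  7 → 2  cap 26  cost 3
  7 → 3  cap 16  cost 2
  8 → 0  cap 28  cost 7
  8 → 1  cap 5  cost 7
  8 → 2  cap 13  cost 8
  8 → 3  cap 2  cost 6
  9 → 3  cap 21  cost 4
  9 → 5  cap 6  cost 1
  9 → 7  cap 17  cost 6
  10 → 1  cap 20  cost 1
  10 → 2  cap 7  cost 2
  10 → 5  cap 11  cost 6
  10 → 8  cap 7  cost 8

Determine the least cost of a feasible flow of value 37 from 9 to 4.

shortest-cost path #1: 9→3→4 push 21 @ unit cost 5 (adds 105)
shortest-cost path #2: 9→5→4 push 6 @ unit cost 9 (adds 54)
shortest-cost path #3: 9→7→3→4 push 2 @ unit cost 9 (adds 18)
shortest-cost path #4: 9→7→2→4 push 1 @ unit cost 17 (adds 17)
shortest-cost path #5: 9→7→0→6→4 push 5 @ unit cost 18 (adds 90)
shortest-cost path #6: 9→7→1→6→4 push 2 @ unit cost 18 (adds 36)
total cost = 320

Minimum cost for 37 units: 320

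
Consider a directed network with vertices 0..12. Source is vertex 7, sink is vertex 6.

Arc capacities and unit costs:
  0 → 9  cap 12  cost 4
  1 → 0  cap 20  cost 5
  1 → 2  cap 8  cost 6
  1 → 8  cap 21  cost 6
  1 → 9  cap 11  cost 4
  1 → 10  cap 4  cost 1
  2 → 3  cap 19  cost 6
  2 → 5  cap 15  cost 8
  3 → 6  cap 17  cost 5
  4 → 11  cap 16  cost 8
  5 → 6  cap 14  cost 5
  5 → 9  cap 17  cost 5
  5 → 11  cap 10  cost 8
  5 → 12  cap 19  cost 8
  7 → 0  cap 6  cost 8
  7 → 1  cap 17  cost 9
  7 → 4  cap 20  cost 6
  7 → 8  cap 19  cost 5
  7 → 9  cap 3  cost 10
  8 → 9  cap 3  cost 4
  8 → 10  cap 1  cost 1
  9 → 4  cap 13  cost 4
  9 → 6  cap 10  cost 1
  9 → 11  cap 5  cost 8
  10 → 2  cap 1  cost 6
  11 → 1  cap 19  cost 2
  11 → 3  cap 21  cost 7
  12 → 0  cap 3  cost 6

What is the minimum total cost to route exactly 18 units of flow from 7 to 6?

shortest-cost path #1: 7→8→9→6 push 3 @ unit cost 10 (adds 30)
shortest-cost path #2: 7→9→6 push 3 @ unit cost 11 (adds 33)
shortest-cost path #3: 7→0→9→6 push 4 @ unit cost 13 (adds 52)
shortest-cost path #4: 7→8→10→2→3→6 push 1 @ unit cost 23 (adds 23)
shortest-cost path #5: 7→1→2→3→6 push 7 @ unit cost 26 (adds 182)
total cost = 320

Minimum cost for 18 units: 320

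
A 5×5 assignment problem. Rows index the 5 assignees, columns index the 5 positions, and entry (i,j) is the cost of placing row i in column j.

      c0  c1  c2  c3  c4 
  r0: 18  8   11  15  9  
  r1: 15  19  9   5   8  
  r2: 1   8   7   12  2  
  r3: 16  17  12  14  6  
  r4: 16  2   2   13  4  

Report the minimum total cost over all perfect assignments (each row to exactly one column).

optimal assignment: row0→col1 (cost 8), row1→col3 (cost 5), row2→col0 (cost 1), row3→col4 (cost 6), row4→col2 (cost 2)
total = 8 + 5 + 1 + 6 + 2 = 22

Minimum assignment cost: 22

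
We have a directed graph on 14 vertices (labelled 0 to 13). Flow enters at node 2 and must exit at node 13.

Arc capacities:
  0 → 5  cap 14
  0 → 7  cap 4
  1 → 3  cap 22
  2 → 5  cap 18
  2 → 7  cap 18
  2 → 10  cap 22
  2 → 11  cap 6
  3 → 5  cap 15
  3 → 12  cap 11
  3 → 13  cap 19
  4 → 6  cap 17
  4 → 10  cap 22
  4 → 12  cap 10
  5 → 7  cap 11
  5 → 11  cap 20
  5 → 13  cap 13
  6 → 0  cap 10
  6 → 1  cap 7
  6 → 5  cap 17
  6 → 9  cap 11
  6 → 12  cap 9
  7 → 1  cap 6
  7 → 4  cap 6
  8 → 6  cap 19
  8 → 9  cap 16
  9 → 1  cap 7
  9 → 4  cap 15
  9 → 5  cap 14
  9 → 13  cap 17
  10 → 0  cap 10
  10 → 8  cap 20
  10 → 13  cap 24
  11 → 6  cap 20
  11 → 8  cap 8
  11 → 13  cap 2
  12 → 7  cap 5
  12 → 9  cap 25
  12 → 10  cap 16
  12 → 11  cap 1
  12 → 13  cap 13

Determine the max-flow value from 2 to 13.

Maximum flow value: 58

augment #1: 2→5→13 bottleneck 13, total now 13
augment #2: 2→10→13 bottleneck 22, total now 35
augment #3: 2→11→13 bottleneck 2, total now 37
augment #4: 2→7→1→3→13 bottleneck 6, total now 43
augment #5: 2→7→4→10→13 bottleneck 2, total now 45
augment #6: 2→7→4→12→13 bottleneck 4, total now 49
augment #7: 2→11→6→9→13 bottleneck 4, total now 53
augment #8: 2→5→11→6→9→13 bottleneck 5, total now 58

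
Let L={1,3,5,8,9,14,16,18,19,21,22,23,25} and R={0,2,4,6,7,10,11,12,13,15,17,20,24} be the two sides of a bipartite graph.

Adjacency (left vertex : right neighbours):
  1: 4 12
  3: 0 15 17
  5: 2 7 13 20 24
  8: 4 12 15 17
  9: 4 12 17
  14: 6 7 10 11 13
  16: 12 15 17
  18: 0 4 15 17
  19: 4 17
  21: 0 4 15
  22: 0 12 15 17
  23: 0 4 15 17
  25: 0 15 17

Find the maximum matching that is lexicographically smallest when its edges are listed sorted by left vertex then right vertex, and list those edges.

Lex-smallest maximum matching: {(1,4), (3,0), (5,2), (8,12), (9,17), (14,6), (16,15)}

|M| = 7 (so the lex-smallest maximum matching has 7 edges)
process left vertices in ascending order; for each, take the smallest-labelled available neighbour that still permits 7 edges overall, or leave it unmatched if none does
lex-smallest matching: {1-4, 3-0, 5-2, 8-12, 9-17, 14-6, 16-15}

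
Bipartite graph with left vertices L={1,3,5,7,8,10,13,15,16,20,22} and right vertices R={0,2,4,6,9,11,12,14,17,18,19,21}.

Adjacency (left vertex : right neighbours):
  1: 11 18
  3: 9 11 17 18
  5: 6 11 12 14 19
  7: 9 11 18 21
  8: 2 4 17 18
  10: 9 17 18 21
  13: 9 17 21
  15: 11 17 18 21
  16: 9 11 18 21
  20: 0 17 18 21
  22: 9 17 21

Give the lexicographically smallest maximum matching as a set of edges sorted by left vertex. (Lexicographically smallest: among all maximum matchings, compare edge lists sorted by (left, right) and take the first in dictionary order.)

Lex-smallest maximum matching: {(1,11), (3,9), (5,6), (7,18), (8,2), (10,17), (13,21), (20,0)}

|M| = 8 (so the lex-smallest maximum matching has 8 edges)
process left vertices in ascending order; for each, take the smallest-labelled available neighbour that still permits 8 edges overall, or leave it unmatched if none does
lex-smallest matching: {1-11, 3-9, 5-6, 7-18, 8-2, 10-17, 13-21, 20-0}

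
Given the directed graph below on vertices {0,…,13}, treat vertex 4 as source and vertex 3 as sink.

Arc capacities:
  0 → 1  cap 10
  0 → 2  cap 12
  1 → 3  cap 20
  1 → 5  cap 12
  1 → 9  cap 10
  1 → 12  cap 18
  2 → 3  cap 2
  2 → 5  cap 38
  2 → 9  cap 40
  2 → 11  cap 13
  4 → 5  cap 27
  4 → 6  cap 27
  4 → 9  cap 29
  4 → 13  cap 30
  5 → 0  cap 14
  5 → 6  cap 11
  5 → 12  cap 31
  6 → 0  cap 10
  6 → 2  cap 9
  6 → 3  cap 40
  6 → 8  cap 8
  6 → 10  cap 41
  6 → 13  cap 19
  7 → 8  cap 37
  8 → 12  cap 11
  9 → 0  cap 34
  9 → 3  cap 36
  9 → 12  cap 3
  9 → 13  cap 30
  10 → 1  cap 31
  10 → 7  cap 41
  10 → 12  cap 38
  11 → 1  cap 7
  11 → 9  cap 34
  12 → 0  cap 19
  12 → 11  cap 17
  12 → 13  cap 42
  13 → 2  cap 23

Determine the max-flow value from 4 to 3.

Maximum flow value: 93

augment #1: 4→6→3 bottleneck 27, total now 27
augment #2: 4→9→3 bottleneck 29, total now 56
augment #3: 4→5→6→3 bottleneck 11, total now 67
augment #4: 4→13→2→3 bottleneck 2, total now 69
augment #5: 4→5→0→1→3 bottleneck 10, total now 79
augment #6: 4→13→2→9→3 bottleneck 7, total now 86
augment #7: 4→5→12→11→1→3 bottleneck 6, total now 92
augment #8: 4→13→2→11→1→3 bottleneck 1, total now 93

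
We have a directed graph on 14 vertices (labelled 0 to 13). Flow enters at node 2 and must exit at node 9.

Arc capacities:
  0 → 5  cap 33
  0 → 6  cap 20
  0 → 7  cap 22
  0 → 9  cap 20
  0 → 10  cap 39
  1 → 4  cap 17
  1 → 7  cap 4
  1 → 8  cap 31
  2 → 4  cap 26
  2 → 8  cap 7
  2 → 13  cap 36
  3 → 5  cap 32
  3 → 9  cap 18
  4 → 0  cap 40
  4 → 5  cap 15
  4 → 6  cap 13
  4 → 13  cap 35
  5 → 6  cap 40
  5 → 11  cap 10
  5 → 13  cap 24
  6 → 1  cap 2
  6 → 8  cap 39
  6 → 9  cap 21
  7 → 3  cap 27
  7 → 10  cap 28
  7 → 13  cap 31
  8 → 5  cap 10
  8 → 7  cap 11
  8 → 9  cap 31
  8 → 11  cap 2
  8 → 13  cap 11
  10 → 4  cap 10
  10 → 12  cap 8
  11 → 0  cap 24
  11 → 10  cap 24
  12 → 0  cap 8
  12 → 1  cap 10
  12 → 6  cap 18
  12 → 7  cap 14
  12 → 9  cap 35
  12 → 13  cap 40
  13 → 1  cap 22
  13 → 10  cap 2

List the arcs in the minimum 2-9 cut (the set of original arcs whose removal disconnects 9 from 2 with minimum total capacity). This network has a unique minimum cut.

augment #1: 2→8→9 push 7
augment #2: 2→4→0→9 push 20
augment #3: 2→4→6→9 push 6
augment #4: 2→13→1→8→9 push 22
augment #5: 2→13→10→12→9 push 2
max flow = 57; residual-reachable set from 2 gives S-side
cut edges (S→T): {(2,4), (2,8), (13,1), (13,10)} total cap 57

Min-cut arcs: {(2,4), (2,8), (13,1), (13,10)} (total capacity 57)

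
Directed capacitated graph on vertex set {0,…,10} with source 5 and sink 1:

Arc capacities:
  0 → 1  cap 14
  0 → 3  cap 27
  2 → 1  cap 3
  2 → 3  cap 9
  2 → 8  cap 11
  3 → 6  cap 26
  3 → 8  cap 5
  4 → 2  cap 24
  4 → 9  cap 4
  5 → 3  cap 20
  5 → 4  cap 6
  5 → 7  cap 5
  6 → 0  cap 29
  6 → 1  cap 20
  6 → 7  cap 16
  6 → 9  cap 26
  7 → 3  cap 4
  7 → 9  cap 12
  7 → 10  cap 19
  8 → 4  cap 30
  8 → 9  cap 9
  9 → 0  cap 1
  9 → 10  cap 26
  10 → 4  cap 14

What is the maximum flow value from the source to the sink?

augment #1: 5→3→6→1 bottleneck 20, total now 20
augment #2: 5→4→2→1 bottleneck 3, total now 23
augment #3: 5→4→9→0→1 bottleneck 1, total now 24
augment #4: 5→7→3→6→0→1 bottleneck 4, total now 28
augment #5: 5→4→2→3→6→0→1 bottleneck 2, total now 30

Maximum flow value: 30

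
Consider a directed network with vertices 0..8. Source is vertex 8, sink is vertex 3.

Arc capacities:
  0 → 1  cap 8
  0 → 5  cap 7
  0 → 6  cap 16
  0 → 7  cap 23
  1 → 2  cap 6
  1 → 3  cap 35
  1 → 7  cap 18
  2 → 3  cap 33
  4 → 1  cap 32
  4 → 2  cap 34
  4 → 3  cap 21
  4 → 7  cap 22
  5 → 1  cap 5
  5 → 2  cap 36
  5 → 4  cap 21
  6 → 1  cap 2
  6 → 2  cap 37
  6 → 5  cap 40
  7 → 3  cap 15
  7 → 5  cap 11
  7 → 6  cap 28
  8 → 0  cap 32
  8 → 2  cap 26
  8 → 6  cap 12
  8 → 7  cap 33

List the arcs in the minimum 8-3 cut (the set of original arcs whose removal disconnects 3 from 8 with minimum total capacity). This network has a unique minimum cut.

Min-cut arcs: {(0,1), (2,3), (5,1), (5,4), (6,1), (7,3)} (total capacity 84)

augment #1: 8→2→3 push 26
augment #2: 8→7→3 push 15
augment #3: 8→0→1→3 push 8
augment #4: 8→6→1→3 push 2
augment #5: 8→6→2→3 push 7
augment #6: 8→0→5→1→3 push 5
augment #7: 8→0→5→4→3 push 2
augment #8: 8→6→5→4→3 push 3
augment #9: 8→7→5→4→3 push 11
augment #10: 8→0→6→5→4→3 push 5
max flow = 84; residual-reachable set from 8 gives S-side
cut edges (S→T): {(0,1), (2,3), (5,1), (5,4), (6,1), (7,3)} total cap 84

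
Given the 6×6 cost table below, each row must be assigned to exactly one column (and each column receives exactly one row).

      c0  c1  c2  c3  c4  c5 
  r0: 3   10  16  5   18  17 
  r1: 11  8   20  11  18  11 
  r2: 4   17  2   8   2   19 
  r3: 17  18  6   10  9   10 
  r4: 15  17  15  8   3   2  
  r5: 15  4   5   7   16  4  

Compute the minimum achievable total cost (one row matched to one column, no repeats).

Minimum assignment cost: 28

one of 2 optimal assignments: row0→col0 (cost 3), row1→col1 (cost 8), row2→col4 (cost 2), row3→col2 (cost 6), row4→col5 (cost 2), row5→col3 (cost 7)
total = 3 + 8 + 2 + 6 + 2 + 7 = 28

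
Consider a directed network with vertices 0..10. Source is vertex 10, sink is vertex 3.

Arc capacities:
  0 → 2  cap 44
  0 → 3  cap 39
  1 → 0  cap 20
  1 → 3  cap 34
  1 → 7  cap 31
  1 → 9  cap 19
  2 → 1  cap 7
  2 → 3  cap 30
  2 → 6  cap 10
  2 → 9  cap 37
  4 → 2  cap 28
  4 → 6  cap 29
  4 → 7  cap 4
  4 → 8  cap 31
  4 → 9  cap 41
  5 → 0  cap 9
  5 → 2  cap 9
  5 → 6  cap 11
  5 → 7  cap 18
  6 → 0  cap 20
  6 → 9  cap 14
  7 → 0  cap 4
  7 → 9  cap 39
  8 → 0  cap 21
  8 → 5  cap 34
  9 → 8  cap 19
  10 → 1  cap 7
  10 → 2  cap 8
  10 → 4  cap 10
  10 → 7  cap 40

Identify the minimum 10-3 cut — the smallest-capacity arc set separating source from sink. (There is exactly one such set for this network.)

Min-cut arcs: {(7,0), (9,8), (10,1), (10,2), (10,4)} (total capacity 48)

augment #1: 10→1→3 push 7
augment #2: 10→2→3 push 8
augment #3: 10→4→2→3 push 10
augment #4: 10→7→0→3 push 4
augment #5: 10→7→9→8→0→3 push 19
max flow = 48; residual-reachable set from 10 gives S-side
cut edges (S→T): {(7,0), (9,8), (10,1), (10,2), (10,4)} total cap 48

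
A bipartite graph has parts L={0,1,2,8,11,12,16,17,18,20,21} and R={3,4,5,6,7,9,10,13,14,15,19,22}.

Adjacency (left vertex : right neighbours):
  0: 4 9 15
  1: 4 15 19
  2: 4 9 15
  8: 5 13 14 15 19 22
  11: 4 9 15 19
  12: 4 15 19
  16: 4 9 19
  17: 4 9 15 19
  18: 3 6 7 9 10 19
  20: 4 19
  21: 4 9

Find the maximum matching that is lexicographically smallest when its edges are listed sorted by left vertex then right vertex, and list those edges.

Lex-smallest maximum matching: {(0,4), (1,15), (2,9), (8,5), (11,19), (18,3)}

|M| = 6 (so the lex-smallest maximum matching has 6 edges)
process left vertices in ascending order; for each, take the smallest-labelled available neighbour that still permits 6 edges overall, or leave it unmatched if none does
lex-smallest matching: {0-4, 1-15, 2-9, 8-5, 11-19, 18-3}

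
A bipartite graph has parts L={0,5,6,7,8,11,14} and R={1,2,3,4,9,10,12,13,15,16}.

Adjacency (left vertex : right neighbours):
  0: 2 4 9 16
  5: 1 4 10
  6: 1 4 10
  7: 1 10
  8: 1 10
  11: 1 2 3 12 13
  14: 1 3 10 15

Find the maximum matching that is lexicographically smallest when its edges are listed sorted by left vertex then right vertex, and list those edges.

|M| = 6 (so the lex-smallest maximum matching has 6 edges)
process left vertices in ascending order; for each, take the smallest-labelled available neighbour that still permits 6 edges overall, or leave it unmatched if none does
lex-smallest matching: {0-2, 5-1, 6-4, 7-10, 11-3, 14-15}

Lex-smallest maximum matching: {(0,2), (5,1), (6,4), (7,10), (11,3), (14,15)}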